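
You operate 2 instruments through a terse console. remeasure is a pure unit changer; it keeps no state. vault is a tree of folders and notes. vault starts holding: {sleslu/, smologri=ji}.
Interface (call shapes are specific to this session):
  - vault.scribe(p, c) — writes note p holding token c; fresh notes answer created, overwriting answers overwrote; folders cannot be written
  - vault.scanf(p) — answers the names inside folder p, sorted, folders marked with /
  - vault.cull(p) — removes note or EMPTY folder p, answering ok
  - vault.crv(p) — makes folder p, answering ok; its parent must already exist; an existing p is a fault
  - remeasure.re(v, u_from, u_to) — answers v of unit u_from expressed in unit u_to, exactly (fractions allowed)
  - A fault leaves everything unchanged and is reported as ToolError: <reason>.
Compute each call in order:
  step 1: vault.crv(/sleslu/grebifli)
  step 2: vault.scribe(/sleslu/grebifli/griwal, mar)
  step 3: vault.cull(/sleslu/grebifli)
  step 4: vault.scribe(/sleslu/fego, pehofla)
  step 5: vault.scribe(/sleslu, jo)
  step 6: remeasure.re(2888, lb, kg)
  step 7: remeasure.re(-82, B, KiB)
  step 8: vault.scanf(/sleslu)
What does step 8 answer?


>>> vault.crv /sleslu/grebifli
:: ok
>>> vault.scribe /sleslu/grebifli/griwal mar
:: created
>>> vault.cull /sleslu/grebifli
:: ToolError: not empty
>>> vault.scribe /sleslu/fego pehofla
:: created
>>> vault.scribe /sleslu jo
:: ToolError: is a directory
>>> remeasure.re 2888 lb kg
:: 16374684557/12500000
>>> remeasure.re -82 B KiB
:: -41/512
>>> vault.scanf /sleslu
:: [fego, grebifli/]

Answer: [fego, grebifli/]


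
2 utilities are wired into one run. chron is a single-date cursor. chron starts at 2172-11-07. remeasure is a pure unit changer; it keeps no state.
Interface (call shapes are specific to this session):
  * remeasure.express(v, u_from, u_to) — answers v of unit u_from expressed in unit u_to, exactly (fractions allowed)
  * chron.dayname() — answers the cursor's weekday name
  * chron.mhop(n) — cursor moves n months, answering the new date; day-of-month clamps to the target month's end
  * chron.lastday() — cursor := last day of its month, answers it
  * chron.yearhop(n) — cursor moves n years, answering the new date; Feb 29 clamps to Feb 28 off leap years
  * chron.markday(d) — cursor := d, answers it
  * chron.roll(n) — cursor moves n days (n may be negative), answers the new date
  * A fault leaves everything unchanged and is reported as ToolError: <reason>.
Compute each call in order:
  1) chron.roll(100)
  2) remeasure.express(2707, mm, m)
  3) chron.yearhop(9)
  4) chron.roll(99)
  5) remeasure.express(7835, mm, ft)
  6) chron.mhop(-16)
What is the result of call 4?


Answer: 2182-05-25

Derivation:
Next I call chron.roll passing n=100, which returns 2173-02-15.
I invoke remeasure.express passing v=2707, u_from=mm, u_to=m, → 2707/1000.
I call chron.yearhop passing n=9, — result: 2182-02-15.
I use chron.roll passing n=99: 2182-05-25.
Then remeasure.express passing v=7835, u_from=mm, u_to=ft, — result: 39175/1524.
Using chron.mhop passing n=-16, and see 2181-01-25.


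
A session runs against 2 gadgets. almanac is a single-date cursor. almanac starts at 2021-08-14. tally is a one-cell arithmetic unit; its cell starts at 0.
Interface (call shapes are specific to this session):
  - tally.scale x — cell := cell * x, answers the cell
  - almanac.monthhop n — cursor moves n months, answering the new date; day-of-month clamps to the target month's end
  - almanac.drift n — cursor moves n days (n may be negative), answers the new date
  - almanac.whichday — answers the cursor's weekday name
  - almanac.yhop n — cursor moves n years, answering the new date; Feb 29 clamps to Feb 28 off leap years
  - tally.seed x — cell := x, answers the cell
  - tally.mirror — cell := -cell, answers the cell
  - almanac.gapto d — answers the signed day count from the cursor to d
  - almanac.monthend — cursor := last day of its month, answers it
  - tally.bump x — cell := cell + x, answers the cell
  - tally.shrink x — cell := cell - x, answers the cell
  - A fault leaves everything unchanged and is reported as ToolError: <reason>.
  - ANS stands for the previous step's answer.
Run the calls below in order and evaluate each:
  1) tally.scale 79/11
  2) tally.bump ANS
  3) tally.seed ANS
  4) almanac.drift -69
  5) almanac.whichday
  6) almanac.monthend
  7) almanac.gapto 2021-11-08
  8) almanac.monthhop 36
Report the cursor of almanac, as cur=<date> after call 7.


Step: tally.scale[x=79/11]
Result: 0
Step: tally.bump[x=ANS]
Result: 0
Step: tally.seed[x=ANS]
Result: 0
Step: almanac.drift[n=-69]
Result: 2021-06-06
Step: almanac.whichday[]
Result: Sunday
Step: almanac.monthend[]
Result: 2021-06-30
Step: almanac.gapto[d=2021-11-08]
Result: 131
Step: almanac.monthhop[n=36]
Result: 2024-06-30

Answer: cur=2021-06-30


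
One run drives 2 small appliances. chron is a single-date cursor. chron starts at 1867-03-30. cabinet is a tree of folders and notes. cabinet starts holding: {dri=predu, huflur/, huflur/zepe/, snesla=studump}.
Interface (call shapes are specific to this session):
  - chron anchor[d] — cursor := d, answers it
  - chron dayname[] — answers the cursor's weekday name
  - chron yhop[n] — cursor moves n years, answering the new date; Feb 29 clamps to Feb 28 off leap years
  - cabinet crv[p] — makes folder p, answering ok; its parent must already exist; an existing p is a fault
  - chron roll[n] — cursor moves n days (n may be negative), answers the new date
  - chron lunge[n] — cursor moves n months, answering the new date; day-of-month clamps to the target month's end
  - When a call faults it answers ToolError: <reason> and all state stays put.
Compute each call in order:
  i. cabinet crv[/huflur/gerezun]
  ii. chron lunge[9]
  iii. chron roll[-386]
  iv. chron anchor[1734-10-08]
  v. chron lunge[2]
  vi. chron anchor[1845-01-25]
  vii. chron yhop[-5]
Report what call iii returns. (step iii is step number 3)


! 1. cabinet crv(p=/huflur/gerezun) ~> ok
! 2. chron lunge(n=9) ~> 1867-12-30
! 3. chron roll(n=-386) ~> 1866-12-09
! 4. chron anchor(d=1734-10-08) ~> 1734-10-08
! 5. chron lunge(n=2) ~> 1734-12-08
! 6. chron anchor(d=1845-01-25) ~> 1845-01-25
! 7. chron yhop(n=-5) ~> 1840-01-25

Answer: 1866-12-09


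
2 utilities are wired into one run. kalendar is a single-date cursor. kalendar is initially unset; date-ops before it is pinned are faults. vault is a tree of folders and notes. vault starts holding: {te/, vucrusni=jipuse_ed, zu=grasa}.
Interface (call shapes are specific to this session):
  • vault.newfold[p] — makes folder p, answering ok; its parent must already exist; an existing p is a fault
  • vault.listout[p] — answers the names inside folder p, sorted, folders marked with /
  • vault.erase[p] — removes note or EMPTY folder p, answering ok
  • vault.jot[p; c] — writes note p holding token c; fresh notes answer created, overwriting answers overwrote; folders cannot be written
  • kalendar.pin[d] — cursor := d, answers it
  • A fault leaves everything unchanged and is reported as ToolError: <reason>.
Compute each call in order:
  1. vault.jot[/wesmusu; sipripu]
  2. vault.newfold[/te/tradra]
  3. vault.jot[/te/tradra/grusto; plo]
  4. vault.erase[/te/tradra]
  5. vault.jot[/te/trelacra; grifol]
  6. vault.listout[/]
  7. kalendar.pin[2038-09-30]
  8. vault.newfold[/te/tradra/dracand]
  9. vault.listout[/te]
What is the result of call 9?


Next I call vault.jot with p→/wesmusu, c→sipripu, and observe created.
I invoke vault.newfold with p→/te/tradra, and observe ok.
I call vault.jot with p→/te/tradra/grusto, c→plo, — result: created.
Calling vault.erase with p→/te/tradra: ToolError: not empty.
I call vault.jot with p→/te/trelacra, c→grifol: created.
Invoking vault.listout with p→/, and see [te/, vucrusni, wesmusu, zu].
I run kalendar.pin with d→2038-09-30, and see 2038-09-30.
Now I run vault.newfold with p→/te/tradra/dracand: ok.
I run vault.listout with p→/te, and get [tradra/, trelacra].

Answer: [tradra/, trelacra]


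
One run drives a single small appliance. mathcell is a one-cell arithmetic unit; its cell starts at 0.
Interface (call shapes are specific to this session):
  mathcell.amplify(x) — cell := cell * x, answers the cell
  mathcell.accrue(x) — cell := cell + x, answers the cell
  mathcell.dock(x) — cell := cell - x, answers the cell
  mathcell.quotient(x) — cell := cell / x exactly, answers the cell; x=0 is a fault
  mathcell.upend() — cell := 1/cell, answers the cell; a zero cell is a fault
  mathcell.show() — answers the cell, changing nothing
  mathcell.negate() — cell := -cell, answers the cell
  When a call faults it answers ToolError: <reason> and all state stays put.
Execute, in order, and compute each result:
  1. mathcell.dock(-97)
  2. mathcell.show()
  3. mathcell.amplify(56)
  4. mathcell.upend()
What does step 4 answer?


// 1. mathcell.dock(x: -97) => 97
// 2. mathcell.show() => 97
// 3. mathcell.amplify(x: 56) => 5432
// 4. mathcell.upend() => 1/5432

Answer: 1/5432


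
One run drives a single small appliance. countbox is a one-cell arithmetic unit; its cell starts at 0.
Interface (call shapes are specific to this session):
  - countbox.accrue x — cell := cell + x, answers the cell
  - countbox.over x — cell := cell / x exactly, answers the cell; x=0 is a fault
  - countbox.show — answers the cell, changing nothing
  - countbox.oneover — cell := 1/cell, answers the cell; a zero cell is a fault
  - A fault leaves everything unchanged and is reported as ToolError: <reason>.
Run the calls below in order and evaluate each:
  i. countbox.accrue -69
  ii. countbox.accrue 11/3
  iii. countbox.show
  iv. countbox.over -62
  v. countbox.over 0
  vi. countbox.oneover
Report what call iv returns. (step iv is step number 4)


Now I run countbox.accrue on -69, and observe -69.
I call countbox.accrue on 11/3, and observe -196/3.
Using countbox.show, giving -196/3.
Invoking countbox.over on -62, giving 98/93.
I try countbox.over on 0, which returns ToolError: division by zero.
Now I run countbox.oneover(), and get 93/98.

Answer: 98/93


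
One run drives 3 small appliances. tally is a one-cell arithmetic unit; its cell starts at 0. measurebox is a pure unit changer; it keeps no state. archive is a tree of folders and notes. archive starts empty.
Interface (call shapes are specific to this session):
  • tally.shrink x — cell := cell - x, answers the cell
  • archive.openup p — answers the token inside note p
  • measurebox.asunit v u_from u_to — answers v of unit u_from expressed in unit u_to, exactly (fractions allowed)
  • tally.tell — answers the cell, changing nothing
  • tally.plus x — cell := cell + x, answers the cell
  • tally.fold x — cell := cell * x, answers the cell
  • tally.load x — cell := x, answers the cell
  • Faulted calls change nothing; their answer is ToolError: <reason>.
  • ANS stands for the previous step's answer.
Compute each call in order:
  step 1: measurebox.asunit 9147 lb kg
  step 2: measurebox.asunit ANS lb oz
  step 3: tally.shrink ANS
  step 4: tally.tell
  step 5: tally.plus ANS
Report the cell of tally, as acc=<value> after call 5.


Answer: acc=-414900940839/3125000

Derivation:
Do: asunit[v='9147'; u_from='lb'; u_to='kg']
See: 414900940839/100000000
Do: asunit[v='ANS'; u_from='lb'; u_to='oz']
See: 414900940839/6250000
Do: shrink[x='ANS']
See: -414900940839/6250000
Do: tell[]
See: -414900940839/6250000
Do: plus[x='ANS']
See: -414900940839/3125000


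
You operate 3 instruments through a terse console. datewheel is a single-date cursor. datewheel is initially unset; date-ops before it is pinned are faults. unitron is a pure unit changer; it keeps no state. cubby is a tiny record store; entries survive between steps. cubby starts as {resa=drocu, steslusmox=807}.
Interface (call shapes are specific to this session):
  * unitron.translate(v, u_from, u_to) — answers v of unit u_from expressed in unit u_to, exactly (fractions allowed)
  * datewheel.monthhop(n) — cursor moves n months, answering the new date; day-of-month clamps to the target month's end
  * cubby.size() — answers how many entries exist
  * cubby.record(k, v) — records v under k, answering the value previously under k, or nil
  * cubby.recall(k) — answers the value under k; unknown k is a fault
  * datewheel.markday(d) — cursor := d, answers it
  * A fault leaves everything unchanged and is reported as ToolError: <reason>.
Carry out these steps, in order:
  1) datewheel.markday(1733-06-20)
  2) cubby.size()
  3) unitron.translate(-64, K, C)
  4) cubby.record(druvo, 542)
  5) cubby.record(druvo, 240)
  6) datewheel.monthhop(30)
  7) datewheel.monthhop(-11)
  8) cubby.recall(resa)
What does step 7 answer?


Answer: 1735-01-20

Derivation:
Step: datewheel.markday[1733-06-20]
Result: 1733-06-20
Step: cubby.size[]
Result: 2
Step: unitron.translate[-64; K; C]
Result: -6743/20
Step: cubby.record[druvo; 542]
Result: nil
Step: cubby.record[druvo; 240]
Result: 542
Step: datewheel.monthhop[30]
Result: 1735-12-20
Step: datewheel.monthhop[-11]
Result: 1735-01-20
Step: cubby.recall[resa]
Result: drocu


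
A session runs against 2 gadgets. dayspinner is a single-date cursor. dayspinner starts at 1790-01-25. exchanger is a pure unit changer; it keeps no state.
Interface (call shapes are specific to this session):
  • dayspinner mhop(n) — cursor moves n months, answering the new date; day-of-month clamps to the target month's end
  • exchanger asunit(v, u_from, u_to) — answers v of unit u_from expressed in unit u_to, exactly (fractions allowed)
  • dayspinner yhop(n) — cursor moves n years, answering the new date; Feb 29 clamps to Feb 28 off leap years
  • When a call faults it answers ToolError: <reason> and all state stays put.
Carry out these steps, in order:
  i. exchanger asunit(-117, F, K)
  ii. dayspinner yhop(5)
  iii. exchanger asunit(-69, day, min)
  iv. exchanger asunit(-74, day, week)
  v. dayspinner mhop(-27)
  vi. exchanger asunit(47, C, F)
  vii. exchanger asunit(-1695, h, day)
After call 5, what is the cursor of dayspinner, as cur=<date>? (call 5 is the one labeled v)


Answer: cur=1792-10-25

Derivation:
>> exchanger asunit(v=-117, u_from=F, u_to=K)
<< 34267/180
>> dayspinner yhop(n=5)
<< 1795-01-25
>> exchanger asunit(v=-69, u_from=day, u_to=min)
<< -99360
>> exchanger asunit(v=-74, u_from=day, u_to=week)
<< -74/7
>> dayspinner mhop(n=-27)
<< 1792-10-25
>> exchanger asunit(v=47, u_from=C, u_to=F)
<< 583/5
>> exchanger asunit(v=-1695, u_from=h, u_to=day)
<< -565/8


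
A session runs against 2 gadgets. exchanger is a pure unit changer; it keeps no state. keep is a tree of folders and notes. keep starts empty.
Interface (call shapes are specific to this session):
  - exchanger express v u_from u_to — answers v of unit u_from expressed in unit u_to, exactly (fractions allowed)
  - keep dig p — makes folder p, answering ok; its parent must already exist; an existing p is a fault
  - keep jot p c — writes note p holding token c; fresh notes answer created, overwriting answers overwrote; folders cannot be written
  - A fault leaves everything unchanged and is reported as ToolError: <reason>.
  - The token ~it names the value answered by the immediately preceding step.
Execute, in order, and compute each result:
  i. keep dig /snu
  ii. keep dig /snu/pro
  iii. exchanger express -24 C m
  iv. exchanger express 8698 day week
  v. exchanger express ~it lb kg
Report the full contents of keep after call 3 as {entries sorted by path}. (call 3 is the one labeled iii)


Now I run keep dig(p='/snu'), and get ok.
I try keep dig(p='/snu/pro'), and observe ok.
Next I call exchanger express(v='-24', u_from='C', u_to='m'), yielding ToolError: incompatible units.
Using exchanger express(v='8698', u_from='day', u_to='week'), giving 8698/7.
I invoke exchanger express(v='~it', u_from='lb', u_to='kg'): 28181045959/50000000.

Answer: {snu/, snu/pro/}


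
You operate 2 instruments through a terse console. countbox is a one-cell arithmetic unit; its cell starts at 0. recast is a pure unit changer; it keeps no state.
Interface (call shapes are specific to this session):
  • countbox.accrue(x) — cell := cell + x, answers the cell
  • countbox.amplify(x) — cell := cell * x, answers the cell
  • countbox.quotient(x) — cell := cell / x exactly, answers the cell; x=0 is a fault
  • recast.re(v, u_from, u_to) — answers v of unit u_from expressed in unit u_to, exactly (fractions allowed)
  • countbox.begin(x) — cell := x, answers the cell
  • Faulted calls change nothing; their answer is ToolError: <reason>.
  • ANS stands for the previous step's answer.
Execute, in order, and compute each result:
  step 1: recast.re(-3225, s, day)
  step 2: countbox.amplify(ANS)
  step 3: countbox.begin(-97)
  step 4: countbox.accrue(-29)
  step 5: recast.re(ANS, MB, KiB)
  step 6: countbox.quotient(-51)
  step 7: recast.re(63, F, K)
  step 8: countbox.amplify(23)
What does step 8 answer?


Answer: 966/17

Derivation:
Next I call recast.re passing v: -3225, u_from: s, u_to: day, yielding -43/1152.
I invoke countbox.amplify passing x: ANS, → 0.
Calling countbox.begin passing x: -97, yielding -97.
I try countbox.accrue passing x: -29, yielding -126.
Next I call recast.re passing v: ANS, u_from: MB, u_to: KiB, giving -984375/8.
I try countbox.quotient passing x: -51, giving 42/17.
Now I run recast.re passing v: 63, u_from: F, u_to: K, and observe 52267/180.
Now I run countbox.amplify passing x: 23, and observe 966/17.


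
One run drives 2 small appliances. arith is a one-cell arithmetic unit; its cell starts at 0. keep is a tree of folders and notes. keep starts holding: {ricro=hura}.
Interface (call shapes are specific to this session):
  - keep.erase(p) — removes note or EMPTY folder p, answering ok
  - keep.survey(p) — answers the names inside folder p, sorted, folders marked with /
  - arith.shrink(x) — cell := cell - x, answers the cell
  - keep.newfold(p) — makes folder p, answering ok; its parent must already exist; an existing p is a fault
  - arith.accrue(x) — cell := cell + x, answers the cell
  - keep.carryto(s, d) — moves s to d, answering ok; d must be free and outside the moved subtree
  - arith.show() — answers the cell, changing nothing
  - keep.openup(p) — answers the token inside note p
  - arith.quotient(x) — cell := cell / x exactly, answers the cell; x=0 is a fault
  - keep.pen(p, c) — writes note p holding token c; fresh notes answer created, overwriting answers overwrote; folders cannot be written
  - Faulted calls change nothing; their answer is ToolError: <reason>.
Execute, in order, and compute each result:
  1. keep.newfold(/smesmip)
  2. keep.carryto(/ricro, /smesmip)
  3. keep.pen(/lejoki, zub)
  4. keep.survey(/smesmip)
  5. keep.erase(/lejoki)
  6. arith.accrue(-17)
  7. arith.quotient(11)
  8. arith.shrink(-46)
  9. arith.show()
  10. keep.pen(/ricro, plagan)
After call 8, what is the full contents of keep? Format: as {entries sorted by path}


# keep.newfold(p: /smesmip) ~> ok
# keep.carryto(s: /ricro, d: /smesmip) ~> ToolError: exists
# keep.pen(p: /lejoki, c: zub) ~> created
# keep.survey(p: /smesmip) ~> []
# keep.erase(p: /lejoki) ~> ok
# arith.accrue(x: -17) ~> -17
# arith.quotient(x: 11) ~> -17/11
# arith.shrink(x: -46) ~> 489/11
# arith.show() ~> 489/11
# keep.pen(p: /ricro, c: plagan) ~> overwrote

Answer: {ricro=hura, smesmip/}


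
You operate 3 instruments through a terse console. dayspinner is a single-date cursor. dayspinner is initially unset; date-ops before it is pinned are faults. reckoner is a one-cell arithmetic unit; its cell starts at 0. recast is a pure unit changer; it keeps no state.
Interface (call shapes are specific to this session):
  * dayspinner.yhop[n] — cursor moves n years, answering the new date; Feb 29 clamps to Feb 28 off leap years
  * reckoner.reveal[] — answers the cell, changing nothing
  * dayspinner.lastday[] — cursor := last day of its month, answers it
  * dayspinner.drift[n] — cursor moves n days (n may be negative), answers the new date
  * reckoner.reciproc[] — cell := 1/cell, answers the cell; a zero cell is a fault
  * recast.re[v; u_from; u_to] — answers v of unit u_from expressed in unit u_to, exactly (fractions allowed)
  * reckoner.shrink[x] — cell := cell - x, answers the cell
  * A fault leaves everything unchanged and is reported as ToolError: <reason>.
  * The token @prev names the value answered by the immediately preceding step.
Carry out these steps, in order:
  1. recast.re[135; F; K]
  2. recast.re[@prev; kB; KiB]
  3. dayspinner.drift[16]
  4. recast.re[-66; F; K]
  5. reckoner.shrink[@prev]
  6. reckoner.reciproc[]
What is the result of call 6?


Answer: -180/39367

Derivation:
Using recast.re on v: 135, u_from: F, u_to: K, which returns 59467/180.
Then recast.re on v: @prev, u_from: kB, u_to: KiB, yielding 1486675/4608.
Now I run dayspinner.drift on n: 16, and see ToolError: no date set.
I try recast.re on v: -66, u_from: F, u_to: K, and get 39367/180.
Next I call reckoner.shrink on x: @prev, and get -39367/180.
I run reckoner.reciproc(), — result: -180/39367.


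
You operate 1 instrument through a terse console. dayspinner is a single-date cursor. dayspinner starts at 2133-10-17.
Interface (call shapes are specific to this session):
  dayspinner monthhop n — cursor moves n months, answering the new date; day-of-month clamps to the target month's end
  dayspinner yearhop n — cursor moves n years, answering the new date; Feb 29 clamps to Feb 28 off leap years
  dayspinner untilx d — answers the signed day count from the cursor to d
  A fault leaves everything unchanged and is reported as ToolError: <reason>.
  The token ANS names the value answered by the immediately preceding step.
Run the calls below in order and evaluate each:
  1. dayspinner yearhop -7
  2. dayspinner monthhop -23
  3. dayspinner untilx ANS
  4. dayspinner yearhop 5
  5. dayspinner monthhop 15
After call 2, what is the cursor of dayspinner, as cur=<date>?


# dayspinner yearhop(n='-7') -> 2126-10-17
# dayspinner monthhop(n='-23') -> 2124-11-17
# dayspinner untilx(d='ANS') -> 0
# dayspinner yearhop(n='5') -> 2129-11-17
# dayspinner monthhop(n='15') -> 2131-02-17

Answer: cur=2124-11-17


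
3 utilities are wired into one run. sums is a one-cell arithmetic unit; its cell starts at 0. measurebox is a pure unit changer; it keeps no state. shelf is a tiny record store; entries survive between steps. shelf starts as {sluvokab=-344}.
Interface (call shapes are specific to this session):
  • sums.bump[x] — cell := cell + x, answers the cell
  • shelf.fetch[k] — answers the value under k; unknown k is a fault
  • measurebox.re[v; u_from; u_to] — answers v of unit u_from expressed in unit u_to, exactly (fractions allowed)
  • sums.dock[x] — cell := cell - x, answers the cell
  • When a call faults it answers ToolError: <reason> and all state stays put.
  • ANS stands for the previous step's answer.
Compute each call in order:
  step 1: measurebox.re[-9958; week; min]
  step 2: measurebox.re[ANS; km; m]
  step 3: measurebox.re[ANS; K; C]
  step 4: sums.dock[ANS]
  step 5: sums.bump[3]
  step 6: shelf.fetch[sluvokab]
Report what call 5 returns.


Answer: 2007532805523/20

Derivation:
$ measurebox.re v→-9958 u_from→week u_to→min
  -100376640
$ measurebox.re v→ANS u_from→km u_to→m
  -100376640000
$ measurebox.re v→ANS u_from→K u_to→C
  -2007532805463/20
$ sums.dock x→ANS
  2007532805463/20
$ sums.bump x→3
  2007532805523/20
$ shelf.fetch k→sluvokab
  -344


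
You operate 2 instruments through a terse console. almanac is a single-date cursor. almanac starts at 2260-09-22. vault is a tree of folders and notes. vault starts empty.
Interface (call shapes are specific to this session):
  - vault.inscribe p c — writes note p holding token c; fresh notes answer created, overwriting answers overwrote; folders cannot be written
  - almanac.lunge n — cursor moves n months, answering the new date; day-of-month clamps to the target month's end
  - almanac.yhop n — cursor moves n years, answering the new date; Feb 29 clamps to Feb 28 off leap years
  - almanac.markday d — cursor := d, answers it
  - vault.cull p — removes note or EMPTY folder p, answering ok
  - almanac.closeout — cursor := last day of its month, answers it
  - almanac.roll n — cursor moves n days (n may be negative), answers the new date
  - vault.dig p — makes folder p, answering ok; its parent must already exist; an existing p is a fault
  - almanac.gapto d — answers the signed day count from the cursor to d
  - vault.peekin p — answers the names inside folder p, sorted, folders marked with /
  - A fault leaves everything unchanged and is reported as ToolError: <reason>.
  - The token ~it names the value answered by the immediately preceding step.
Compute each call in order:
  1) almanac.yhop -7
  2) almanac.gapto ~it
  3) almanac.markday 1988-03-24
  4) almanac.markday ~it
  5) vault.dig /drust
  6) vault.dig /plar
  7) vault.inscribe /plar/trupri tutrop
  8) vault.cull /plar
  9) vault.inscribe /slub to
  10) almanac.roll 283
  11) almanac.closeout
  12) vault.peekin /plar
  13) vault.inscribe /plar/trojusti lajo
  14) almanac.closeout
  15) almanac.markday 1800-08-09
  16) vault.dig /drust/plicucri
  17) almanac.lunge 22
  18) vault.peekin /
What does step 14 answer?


# yhop(n: -7) -> 2253-09-22
# gapto(d: ~it) -> 0
# markday(d: 1988-03-24) -> 1988-03-24
# markday(d: ~it) -> 1988-03-24
# dig(p: /drust) -> ok
# dig(p: /plar) -> ok
# inscribe(p: /plar/trupri, c: tutrop) -> created
# cull(p: /plar) -> ToolError: not empty
# inscribe(p: /slub, c: to) -> created
# roll(n: 283) -> 1989-01-01
# closeout() -> 1989-01-31
# peekin(p: /plar) -> [trupri]
# inscribe(p: /plar/trojusti, c: lajo) -> created
# closeout() -> 1989-01-31
# markday(d: 1800-08-09) -> 1800-08-09
# dig(p: /drust/plicucri) -> ok
# lunge(n: 22) -> 1802-06-09
# peekin(p: /) -> [drust/, plar/, slub]

Answer: 1989-01-31


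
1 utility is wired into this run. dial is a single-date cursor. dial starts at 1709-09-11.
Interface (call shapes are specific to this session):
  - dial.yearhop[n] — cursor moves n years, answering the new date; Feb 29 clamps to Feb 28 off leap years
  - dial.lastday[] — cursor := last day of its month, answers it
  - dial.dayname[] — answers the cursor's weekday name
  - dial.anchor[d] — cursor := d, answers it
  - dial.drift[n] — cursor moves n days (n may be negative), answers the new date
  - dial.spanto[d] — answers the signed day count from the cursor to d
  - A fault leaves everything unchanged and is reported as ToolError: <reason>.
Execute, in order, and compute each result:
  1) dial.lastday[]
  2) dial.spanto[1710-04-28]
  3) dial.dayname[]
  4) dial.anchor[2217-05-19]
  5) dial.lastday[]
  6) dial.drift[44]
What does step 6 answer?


$ dial.lastday
:: 1709-09-30
$ dial.spanto d→1710-04-28
:: 210
$ dial.dayname
:: Monday
$ dial.anchor d→2217-05-19
:: 2217-05-19
$ dial.lastday
:: 2217-05-31
$ dial.drift n→44
:: 2217-07-14

Answer: 2217-07-14


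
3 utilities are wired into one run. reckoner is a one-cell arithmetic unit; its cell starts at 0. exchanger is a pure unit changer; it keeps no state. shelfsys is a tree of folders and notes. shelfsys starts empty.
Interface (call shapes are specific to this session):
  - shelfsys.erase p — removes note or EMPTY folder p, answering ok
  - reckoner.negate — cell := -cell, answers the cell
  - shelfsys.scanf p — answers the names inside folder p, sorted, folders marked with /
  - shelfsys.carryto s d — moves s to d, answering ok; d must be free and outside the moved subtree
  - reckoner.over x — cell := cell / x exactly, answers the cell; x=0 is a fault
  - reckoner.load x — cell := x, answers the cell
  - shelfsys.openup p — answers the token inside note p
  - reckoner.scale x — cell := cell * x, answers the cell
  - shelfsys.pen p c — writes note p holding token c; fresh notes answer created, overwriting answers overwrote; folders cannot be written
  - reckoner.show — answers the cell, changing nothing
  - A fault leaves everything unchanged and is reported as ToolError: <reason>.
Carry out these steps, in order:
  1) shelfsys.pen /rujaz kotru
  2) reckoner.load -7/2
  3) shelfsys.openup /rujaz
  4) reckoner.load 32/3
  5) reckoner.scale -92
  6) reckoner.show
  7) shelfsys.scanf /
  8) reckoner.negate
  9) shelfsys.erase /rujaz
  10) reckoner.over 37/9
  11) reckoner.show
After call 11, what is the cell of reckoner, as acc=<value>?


==> shelfsys.pen(p→/rujaz, c→kotru)
<== created
==> reckoner.load(x→-7/2)
<== -7/2
==> shelfsys.openup(p→/rujaz)
<== kotru
==> reckoner.load(x→32/3)
<== 32/3
==> reckoner.scale(x→-92)
<== -2944/3
==> reckoner.show()
<== -2944/3
==> shelfsys.scanf(p→/)
<== [rujaz]
==> reckoner.negate()
<== 2944/3
==> shelfsys.erase(p→/rujaz)
<== ok
==> reckoner.over(x→37/9)
<== 8832/37
==> reckoner.show()
<== 8832/37

Answer: acc=8832/37


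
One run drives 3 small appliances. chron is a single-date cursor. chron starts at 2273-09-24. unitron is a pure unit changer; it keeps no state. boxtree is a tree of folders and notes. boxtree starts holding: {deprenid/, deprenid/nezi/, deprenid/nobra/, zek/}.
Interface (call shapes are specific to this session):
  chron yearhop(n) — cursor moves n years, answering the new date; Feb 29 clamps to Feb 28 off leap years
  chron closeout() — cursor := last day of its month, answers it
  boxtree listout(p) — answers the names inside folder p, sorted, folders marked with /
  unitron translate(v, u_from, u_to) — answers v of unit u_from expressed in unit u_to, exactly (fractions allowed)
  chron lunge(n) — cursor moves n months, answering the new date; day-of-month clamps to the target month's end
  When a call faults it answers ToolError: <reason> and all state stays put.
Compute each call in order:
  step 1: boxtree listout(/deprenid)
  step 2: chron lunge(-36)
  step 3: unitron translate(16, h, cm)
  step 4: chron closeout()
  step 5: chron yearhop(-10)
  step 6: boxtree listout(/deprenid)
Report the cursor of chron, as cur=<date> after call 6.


Answer: cur=2260-09-30

Derivation:
-> boxtree listout(p='/deprenid')
<- [nezi/, nobra/]
-> chron lunge(n='-36')
<- 2270-09-24
-> unitron translate(v='16', u_from='h', u_to='cm')
<- ToolError: incompatible units
-> chron closeout()
<- 2270-09-30
-> chron yearhop(n='-10')
<- 2260-09-30
-> boxtree listout(p='/deprenid')
<- [nezi/, nobra/]


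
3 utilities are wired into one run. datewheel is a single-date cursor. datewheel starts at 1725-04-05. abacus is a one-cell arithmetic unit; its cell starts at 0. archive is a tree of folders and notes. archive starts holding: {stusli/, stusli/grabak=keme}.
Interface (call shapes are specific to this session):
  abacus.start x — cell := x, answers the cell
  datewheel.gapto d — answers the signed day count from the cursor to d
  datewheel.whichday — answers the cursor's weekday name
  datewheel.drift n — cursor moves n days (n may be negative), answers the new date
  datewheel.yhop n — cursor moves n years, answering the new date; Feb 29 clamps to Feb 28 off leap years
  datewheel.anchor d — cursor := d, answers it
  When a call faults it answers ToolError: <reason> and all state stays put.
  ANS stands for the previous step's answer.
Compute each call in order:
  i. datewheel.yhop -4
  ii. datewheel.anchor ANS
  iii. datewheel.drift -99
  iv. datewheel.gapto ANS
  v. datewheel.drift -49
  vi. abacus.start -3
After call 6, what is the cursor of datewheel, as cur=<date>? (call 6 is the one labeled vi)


Answer: cur=1720-11-08

Derivation:
$ datewheel.yhop -4
[out] 1721-04-05
$ datewheel.anchor ANS
[out] 1721-04-05
$ datewheel.drift -99
[out] 1720-12-27
$ datewheel.gapto ANS
[out] 0
$ datewheel.drift -49
[out] 1720-11-08
$ abacus.start -3
[out] -3


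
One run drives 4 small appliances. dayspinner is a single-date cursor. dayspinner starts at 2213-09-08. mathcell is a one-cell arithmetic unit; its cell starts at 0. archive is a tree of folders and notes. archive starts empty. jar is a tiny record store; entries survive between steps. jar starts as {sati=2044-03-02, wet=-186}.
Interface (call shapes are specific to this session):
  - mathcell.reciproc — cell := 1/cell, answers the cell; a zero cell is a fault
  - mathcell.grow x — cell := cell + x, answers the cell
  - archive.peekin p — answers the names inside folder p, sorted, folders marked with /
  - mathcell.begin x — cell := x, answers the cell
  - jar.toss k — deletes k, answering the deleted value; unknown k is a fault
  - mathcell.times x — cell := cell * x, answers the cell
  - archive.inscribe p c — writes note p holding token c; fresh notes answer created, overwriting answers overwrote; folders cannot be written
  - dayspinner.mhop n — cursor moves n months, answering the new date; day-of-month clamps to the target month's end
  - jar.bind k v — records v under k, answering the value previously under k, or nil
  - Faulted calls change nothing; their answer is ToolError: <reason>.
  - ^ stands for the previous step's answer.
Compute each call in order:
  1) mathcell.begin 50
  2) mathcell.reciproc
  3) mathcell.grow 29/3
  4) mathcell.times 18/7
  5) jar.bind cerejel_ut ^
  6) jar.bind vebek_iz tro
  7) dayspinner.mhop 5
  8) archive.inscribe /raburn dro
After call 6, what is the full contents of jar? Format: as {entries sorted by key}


Answer: {cerejel_ut=4359/175, sati=2044-03-02, vebek_iz=tro, wet=-186}

Derivation:
→ mathcell.begin(x→50)
← 50
→ mathcell.reciproc()
← 1/50
→ mathcell.grow(x→29/3)
← 1453/150
→ mathcell.times(x→18/7)
← 4359/175
→ jar.bind(k→cerejel_ut, v→^)
← nil
→ jar.bind(k→vebek_iz, v→tro)
← nil
→ dayspinner.mhop(n→5)
← 2214-02-08
→ archive.inscribe(p→/raburn, c→dro)
← created


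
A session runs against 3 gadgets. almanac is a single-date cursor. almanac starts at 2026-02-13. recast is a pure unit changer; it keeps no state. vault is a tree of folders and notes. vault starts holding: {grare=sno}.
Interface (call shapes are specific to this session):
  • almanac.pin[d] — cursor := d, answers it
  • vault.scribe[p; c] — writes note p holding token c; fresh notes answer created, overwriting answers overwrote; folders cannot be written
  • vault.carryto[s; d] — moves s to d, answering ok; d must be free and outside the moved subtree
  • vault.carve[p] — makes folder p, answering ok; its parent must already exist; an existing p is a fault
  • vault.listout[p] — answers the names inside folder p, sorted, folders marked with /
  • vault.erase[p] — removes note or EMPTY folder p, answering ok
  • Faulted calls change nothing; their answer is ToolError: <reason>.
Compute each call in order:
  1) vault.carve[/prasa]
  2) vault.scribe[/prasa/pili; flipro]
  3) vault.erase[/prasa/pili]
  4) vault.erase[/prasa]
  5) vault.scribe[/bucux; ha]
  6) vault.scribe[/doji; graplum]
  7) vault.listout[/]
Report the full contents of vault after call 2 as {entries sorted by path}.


>> vault.carve(/prasa)
<< ok
>> vault.scribe(/prasa/pili, flipro)
<< created
>> vault.erase(/prasa/pili)
<< ok
>> vault.erase(/prasa)
<< ok
>> vault.scribe(/bucux, ha)
<< created
>> vault.scribe(/doji, graplum)
<< created
>> vault.listout(/)
<< [bucux, doji, grare]

Answer: {grare=sno, prasa/, prasa/pili=flipro}


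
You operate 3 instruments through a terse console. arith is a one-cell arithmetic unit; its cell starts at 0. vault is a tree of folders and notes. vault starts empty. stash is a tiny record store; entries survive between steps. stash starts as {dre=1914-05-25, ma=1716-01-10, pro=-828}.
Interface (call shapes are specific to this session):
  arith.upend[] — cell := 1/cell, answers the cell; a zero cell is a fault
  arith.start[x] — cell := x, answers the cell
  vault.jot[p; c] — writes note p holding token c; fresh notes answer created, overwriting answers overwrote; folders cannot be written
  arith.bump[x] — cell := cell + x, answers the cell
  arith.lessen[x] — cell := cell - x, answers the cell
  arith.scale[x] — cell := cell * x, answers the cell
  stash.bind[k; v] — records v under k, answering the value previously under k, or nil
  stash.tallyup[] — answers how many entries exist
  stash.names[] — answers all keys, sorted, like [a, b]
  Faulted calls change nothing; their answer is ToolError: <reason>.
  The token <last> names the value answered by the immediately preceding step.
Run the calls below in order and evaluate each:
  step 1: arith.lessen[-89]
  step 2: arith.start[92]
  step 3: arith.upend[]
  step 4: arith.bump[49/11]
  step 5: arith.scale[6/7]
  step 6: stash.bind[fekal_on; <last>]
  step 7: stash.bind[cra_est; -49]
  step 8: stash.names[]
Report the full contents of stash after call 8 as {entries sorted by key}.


Answer: {cra_est=-49, dre=1914-05-25, fekal_on=13557/3542, ma=1716-01-10, pro=-828}

Derivation:
-- 1. arith.lessen(x→-89) -> 89
-- 2. arith.start(x→92) -> 92
-- 3. arith.upend() -> 1/92
-- 4. arith.bump(x→49/11) -> 4519/1012
-- 5. arith.scale(x→6/7) -> 13557/3542
-- 6. stash.bind(k→fekal_on, v→<last>) -> nil
-- 7. stash.bind(k→cra_est, v→-49) -> nil
-- 8. stash.names() -> [cra_est, dre, fekal_on, ma, pro]


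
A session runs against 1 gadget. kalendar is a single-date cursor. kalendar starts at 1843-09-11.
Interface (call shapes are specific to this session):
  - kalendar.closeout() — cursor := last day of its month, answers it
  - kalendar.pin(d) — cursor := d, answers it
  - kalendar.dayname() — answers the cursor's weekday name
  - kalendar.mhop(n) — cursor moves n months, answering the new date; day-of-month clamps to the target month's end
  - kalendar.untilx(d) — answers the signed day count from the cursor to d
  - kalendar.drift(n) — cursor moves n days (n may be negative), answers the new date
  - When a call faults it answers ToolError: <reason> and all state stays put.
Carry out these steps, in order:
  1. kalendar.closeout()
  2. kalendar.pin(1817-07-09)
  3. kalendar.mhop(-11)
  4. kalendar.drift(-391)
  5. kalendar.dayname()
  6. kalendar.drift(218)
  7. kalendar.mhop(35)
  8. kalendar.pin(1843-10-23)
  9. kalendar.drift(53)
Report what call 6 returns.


Answer: 1816-02-18

Derivation:
// kalendar.closeout() => 1843-09-30
// kalendar.pin(d='1817-07-09') => 1817-07-09
// kalendar.mhop(n='-11') => 1816-08-09
// kalendar.drift(n='-391') => 1815-07-15
// kalendar.dayname() => Saturday
// kalendar.drift(n='218') => 1816-02-18
// kalendar.mhop(n='35') => 1819-01-18
// kalendar.pin(d='1843-10-23') => 1843-10-23
// kalendar.drift(n='53') => 1843-12-15


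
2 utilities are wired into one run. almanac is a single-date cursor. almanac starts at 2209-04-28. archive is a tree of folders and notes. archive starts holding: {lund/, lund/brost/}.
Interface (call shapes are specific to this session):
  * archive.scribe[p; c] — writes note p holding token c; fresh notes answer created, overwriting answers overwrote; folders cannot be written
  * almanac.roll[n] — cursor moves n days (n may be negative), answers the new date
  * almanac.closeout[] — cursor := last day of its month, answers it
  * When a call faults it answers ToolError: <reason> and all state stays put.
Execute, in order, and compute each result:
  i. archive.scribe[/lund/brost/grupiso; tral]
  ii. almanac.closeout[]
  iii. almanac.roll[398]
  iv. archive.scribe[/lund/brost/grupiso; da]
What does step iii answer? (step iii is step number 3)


Answer: 2210-06-02

Derivation:
-> scribe(/lund/brost/grupiso, tral)
<- created
-> closeout()
<- 2209-04-30
-> roll(398)
<- 2210-06-02
-> scribe(/lund/brost/grupiso, da)
<- overwrote


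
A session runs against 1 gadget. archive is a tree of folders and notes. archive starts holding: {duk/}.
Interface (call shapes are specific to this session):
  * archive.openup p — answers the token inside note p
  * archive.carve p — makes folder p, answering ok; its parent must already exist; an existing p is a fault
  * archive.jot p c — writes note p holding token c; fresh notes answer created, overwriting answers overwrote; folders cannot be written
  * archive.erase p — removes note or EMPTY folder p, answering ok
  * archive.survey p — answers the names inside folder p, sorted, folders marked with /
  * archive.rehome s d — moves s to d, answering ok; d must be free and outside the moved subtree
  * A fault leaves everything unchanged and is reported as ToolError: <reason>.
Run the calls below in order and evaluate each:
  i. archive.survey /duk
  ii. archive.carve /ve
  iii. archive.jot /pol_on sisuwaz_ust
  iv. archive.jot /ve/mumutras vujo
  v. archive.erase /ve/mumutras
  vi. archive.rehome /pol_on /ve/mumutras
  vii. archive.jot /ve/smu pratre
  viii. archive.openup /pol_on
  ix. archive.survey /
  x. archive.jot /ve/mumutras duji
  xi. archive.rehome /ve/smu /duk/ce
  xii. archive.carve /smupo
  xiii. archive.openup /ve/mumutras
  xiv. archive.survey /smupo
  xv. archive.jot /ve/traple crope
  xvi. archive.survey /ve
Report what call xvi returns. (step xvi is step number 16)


Answer: [mumutras, traple]

Derivation:
I use archive.survey passing /duk, yielding [].
Calling archive.carve passing /ve, which returns ok.
I call archive.jot passing /pol_on, sisuwaz_ust, yielding created.
Invoking archive.jot passing /ve/mumutras, vujo: created.
I use archive.erase passing /ve/mumutras, → ok.
Calling archive.rehome passing /pol_on, /ve/mumutras, yielding ok.
I try archive.jot passing /ve/smu, pratre: created.
I use archive.openup passing /pol_on, giving ToolError: not found.
Invoking archive.survey passing /, which returns [duk/, ve/].
Using archive.jot passing /ve/mumutras, duji, giving overwrote.
Invoking archive.rehome passing /ve/smu, /duk/ce, and observe ok.
I run archive.carve passing /smupo, giving ok.
I run archive.openup passing /ve/mumutras, yielding duji.
Using archive.survey passing /smupo, giving [].
Next I call archive.jot passing /ve/traple, crope, → created.
Calling archive.survey passing /ve, and observe [mumutras, traple].
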